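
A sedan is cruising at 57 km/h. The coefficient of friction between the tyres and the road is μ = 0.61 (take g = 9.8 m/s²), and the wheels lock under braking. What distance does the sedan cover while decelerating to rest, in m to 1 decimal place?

Braking distance ≈ 21.0 m

57 km/h ÷ 3.6 = 15.8333 m/s.
a = μg = 0.61 × 9.8 = 5.978 m/s².
Braking distance = v²/(2a) = 15.8333² / (2 × 5.978) = 250.693 / 11.956 = 20.968 m.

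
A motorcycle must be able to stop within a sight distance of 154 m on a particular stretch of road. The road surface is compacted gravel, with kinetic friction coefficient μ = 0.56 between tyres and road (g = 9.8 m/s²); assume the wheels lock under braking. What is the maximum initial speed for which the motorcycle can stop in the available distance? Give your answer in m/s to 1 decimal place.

a = μg = 0.56 × 9.8 = 5.488 m/s².
v²/(2a) = d ⇒ v = √(2 × 5.488 × 154) = √1690.30 = 41.1133 m/s.

Maximum speed ≈ 41.1 m/s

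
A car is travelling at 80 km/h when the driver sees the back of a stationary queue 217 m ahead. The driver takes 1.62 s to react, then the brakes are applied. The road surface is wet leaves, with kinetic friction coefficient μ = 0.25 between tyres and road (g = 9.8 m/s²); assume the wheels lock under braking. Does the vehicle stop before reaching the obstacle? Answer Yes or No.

80 km/h ÷ 3.6 = 22.2222 m/s.
a = μg = 0.25 × 9.8 = 2.450 m/s².
Reaction distance = 22.2222 × 1.62 = 36.000 m.
Braking distance = v²/(2a) = 493.826 / 4.900 = 100.781 m.
Total stopping distance = 36.000 + 100.781 = 136.781 m, vs 217 m available — it stops with 217 − 136.781 = 80.219 m to spare.

Yes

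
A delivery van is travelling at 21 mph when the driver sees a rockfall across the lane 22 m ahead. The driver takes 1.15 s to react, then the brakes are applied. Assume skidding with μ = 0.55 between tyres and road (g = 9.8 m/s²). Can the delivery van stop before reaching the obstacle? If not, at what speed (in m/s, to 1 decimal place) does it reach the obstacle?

Yes — it stops about 3.0 m short of the obstacle, so it never reaches it

21 mph × 0.44704 = 9.3878 m/s.
a = μg = 0.55 × 9.8 = 5.390 m/s².
Reaction distance = 9.3878 × 1.15 = 10.796 m.
Braking distance = v²/(2a) = 88.131 / 10.780 = 8.175 m.
Total stopping distance = 10.796 + 8.175 = 18.971 m, vs 22 m available — it stops with 22 − 18.971 = 3.029 m to spare.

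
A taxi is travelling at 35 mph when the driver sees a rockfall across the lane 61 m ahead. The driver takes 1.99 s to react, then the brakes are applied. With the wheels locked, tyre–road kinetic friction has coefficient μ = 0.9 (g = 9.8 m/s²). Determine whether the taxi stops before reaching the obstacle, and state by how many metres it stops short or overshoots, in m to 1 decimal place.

Yes — it stops 16.0 m short of the obstacle

35 mph × 0.44704 = 15.6464 m/s.
a = μg = 0.9 × 9.8 = 8.820 m/s².
Reaction distance = 15.6464 × 1.99 = 31.136 m.
Braking distance = v²/(2a) = 244.810 / 17.640 = 13.878 m.
Total stopping distance = 31.136 + 13.878 = 45.014 m, vs 61 m available — it stops with 61 − 45.014 = 15.986 m to spare.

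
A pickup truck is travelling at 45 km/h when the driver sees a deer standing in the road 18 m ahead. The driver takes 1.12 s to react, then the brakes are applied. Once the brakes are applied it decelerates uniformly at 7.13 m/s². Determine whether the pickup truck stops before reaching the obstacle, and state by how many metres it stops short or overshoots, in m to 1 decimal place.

45 km/h ÷ 3.6 = 12.5000 m/s.
Reaction distance = 12.5000 × 1.12 = 14.000 m.
Braking distance = v²/(2a) = 156.250 / 14.260 = 10.957 m.
Total stopping distance = 14.000 + 10.957 = 24.957 m, vs 18 m available — it cannot stop in time and overshoots by 24.957 − 18 = 6.957 m.

No — it overshoots by 7.0 m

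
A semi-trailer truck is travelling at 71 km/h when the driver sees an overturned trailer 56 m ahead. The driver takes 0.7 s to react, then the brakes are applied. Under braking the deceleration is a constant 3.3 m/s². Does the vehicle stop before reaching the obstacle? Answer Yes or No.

71 km/h ÷ 3.6 = 19.7222 m/s.
Reaction distance = 19.7222 × 0.7 = 13.806 m.
Braking distance = v²/(2a) = 388.965 / 6.600 = 58.934 m.
Total stopping distance = 13.806 + 58.934 = 72.740 m, vs 56 m available — it cannot stop in time and overshoots by 72.740 − 56 = 16.740 m.

No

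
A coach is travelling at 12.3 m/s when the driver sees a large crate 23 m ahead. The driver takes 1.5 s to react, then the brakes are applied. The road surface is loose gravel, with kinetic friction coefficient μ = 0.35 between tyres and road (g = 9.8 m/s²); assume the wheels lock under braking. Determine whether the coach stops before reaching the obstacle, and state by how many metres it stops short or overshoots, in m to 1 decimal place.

No — it overshoots by 17.5 m

a = μg = 0.35 × 9.8 = 3.430 m/s².
Reaction distance = 12.3000 × 1.5 = 18.450 m.
Braking distance = v²/(2a) = 151.290 / 6.860 = 22.054 m.
Total stopping distance = 18.450 + 22.054 = 40.504 m, vs 23 m available — it cannot stop in time and overshoots by 40.504 − 23 = 17.504 m.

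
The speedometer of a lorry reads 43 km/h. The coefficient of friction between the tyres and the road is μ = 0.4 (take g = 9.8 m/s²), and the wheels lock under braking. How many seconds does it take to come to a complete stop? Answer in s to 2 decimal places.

43 km/h ÷ 3.6 = 11.9444 m/s.
a = μg = 0.4 × 9.8 = 3.920 m/s².
Braking time = v/a = 11.9444 / 3.920 = 3.047 s.

Braking time ≈ 3.05 s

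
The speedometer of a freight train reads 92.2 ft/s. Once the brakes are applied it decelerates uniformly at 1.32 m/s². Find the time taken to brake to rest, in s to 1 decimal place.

92.2 ft/s × 0.3048 = 28.1026 m/s.
Braking time = v/a = 28.1026 / 1.320 = 21.290 s.

Braking time ≈ 21.3 s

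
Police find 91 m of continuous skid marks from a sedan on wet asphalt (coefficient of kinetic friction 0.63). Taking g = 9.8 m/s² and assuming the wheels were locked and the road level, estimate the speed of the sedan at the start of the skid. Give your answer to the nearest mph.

Initial speed ≈ 75 mph

Deceleration a = μg = 0.63 × 9.8 = 6.174 m/s².
v = √(2a·d) = √(2 × 6.174 × 91) = √1123.668 = 33.5212 m/s.
= 33.5212 ÷ 0.44704 = 74.985 mph.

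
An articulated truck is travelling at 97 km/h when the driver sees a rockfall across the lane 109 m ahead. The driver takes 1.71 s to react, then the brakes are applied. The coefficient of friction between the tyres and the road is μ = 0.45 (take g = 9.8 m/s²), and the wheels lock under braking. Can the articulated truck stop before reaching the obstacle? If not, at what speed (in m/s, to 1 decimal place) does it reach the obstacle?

97 km/h ÷ 3.6 = 26.9444 m/s.
a = μg = 0.45 × 9.8 = 4.410 m/s².
Reaction distance = 26.9444 × 1.71 = 46.075 m.
Braking distance needed to stop: v²/(2a) = 726.001 / 8.820 = 82.313 m, so total needed = 46.075 + 82.313 = 128.388 m > 109 m — it cannot stop.
Distance remaining when braking begins: 109 − 46.075 = 62.925 m.
v² = v₀² − 2a·d = 726.001 − 2 × 4.410 × 62.925 = 171.002 m²/s².
v = √171.002 = 13.077 m/s.

No — it strikes the obstacle at 13.1 m/s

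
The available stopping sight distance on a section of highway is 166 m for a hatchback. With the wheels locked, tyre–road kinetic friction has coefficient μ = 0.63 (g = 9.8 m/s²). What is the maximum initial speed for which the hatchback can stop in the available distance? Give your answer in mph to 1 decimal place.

a = μg = 0.63 × 9.8 = 6.174 m/s².
v²/(2a) = d ⇒ v = √(2 × 6.174 × 166) = √2049.77 = 45.2744 m/s.
45.2744 m/s ÷ 0.44704 = 101.276 mph.

Maximum speed ≈ 101.3 mph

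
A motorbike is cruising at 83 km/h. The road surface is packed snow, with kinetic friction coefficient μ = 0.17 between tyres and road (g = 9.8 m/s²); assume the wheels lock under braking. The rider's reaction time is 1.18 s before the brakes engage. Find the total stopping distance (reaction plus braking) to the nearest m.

Total stopping distance ≈ 187 m

83 km/h ÷ 3.6 = 23.0556 m/s.
a = μg = 0.17 × 9.8 = 1.666 m/s².
Reaction distance = v·t_r = 23.0556 × 1.18 = 27.206 m.
Braking distance = v²/(2a) = 23.0556² / (2 × 1.666) = 531.561 / 3.332 = 159.532 m.
Total = 27.206 + 159.532 = 186.738 m.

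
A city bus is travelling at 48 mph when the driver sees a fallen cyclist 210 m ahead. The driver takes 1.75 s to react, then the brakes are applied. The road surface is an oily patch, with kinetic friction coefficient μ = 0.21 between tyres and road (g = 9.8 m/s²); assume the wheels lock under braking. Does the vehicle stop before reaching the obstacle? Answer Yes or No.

48 mph × 0.44704 = 21.4579 m/s.
a = μg = 0.21 × 9.8 = 2.058 m/s².
Reaction distance = 21.4579 × 1.75 = 37.551 m.
Braking distance = v²/(2a) = 460.441 / 4.116 = 111.866 m.
Total stopping distance = 37.551 + 111.866 = 149.417 m, vs 210 m available — it stops with 210 − 149.417 = 60.583 m to spare.

Yes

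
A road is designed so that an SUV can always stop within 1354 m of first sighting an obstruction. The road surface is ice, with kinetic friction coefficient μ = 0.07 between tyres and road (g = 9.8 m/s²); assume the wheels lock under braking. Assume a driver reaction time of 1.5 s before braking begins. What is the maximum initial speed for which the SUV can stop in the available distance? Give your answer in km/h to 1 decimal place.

Maximum speed ≈ 151.5 km/h

a = μg = 0.07 × 9.8 = 0.686 m/s².
Stopping distance: v·t_r + v²/(2a) = 1354 with t_r = 1.5 s and a = 0.686 m/s².
So v² + 2.058 v − 1857.69 = 0.
Positive root: v = −a·t_r + √((a·t_r)² + 2a·d) = −1.029 + √(1.059 + 1857.69) = 42.0842 m/s.
42.0842 m/s × 3.6 = 151.503 km/h.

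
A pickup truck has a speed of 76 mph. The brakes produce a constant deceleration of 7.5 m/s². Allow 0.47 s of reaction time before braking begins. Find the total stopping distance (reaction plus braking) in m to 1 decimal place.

76 mph × 0.44704 = 33.9750 m/s.
Reaction distance = v·t_r = 33.9750 × 0.47 = 15.968 m.
Braking distance = v²/(2a) = 33.9750² / (2 × 7.500) = 1154.301 / 15.000 = 76.953 m.
Total = 15.968 + 76.953 = 92.921 m.

Total stopping distance ≈ 92.9 m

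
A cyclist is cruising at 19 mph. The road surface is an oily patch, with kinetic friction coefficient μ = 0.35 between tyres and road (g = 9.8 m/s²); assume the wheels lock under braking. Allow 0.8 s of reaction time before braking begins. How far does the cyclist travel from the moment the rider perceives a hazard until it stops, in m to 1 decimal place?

19 mph × 0.44704 = 8.4938 m/s.
a = μg = 0.35 × 9.8 = 3.430 m/s².
Reaction distance = v·t_r = 8.4938 × 0.8 = 6.795 m.
Braking distance = v²/(2a) = 8.4938² / (2 × 3.430) = 72.145 / 6.860 = 10.517 m.
Total = 6.795 + 10.517 = 17.312 m.

Total stopping distance ≈ 17.3 m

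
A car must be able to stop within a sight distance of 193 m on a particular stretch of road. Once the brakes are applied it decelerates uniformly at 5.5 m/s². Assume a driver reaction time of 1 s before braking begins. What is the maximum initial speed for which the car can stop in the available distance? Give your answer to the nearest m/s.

Stopping distance: v·t_r + v²/(2a) = 193 with t_r = 1 s and a = 5.500 m/s².
So v² + 11.000 v − 2123.00 = 0.
Positive root: v = −a·t_r + √((a·t_r)² + 2a·d) = −5.500 + √(30.250 + 2123.00) = 40.9031 m/s.

Maximum speed ≈ 41 m/s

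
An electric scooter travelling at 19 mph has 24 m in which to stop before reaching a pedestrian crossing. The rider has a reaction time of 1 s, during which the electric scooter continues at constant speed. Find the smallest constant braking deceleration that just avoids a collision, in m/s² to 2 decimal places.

Required deceleration ≈ 2.33 m/s²

19 mph × 0.44704 = 8.4938 m/s.
Distance covered during reaction = 8.4938 × 1 = 8.494 m.
Distance available for braking: 24 − 8.494 = 15.506 m.
v² = 2a·d ⇒ a = v²/(2d) = 8.4938² / (2 × 15.506) = 72.145 / 31.012 = 2.3264 m/s².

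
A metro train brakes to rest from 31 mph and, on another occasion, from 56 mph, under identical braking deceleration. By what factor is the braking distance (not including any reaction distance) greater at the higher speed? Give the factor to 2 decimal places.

Factor ≈ 3.26

Braking distance d = v²/(2a), so with a fixed, d ∝ v².
Factor = (56/31)² = 1.8065² = 3.2634.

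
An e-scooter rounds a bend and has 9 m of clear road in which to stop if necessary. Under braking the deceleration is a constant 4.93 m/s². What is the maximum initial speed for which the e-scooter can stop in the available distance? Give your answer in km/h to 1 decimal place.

Maximum speed ≈ 33.9 km/h

v²/(2a) = d ⇒ v = √(2 × 4.930 × 9) = √88.74 = 9.4202 m/s.
9.4202 m/s × 3.6 = 33.913 km/h.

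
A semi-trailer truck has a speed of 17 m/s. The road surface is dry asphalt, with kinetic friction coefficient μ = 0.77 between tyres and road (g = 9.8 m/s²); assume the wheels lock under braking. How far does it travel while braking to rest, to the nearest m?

Braking distance ≈ 19 m

a = μg = 0.77 × 9.8 = 7.546 m/s².
Braking distance = v²/(2a) = 17.0000² / (2 × 7.546) = 289.000 / 15.092 = 19.149 m.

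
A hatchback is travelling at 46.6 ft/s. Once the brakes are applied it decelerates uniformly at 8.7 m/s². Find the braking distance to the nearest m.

46.6 ft/s × 0.3048 = 14.2037 m/s.
Braking distance = v²/(2a) = 14.2037² / (2 × 8.700) = 201.745 / 17.400 = 11.595 m.

Braking distance ≈ 12 m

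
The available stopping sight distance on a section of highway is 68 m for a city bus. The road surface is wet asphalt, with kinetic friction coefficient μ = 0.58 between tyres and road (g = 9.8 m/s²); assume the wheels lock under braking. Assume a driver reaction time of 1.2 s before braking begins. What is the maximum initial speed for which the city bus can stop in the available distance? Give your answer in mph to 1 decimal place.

Maximum speed ≈ 48.8 mph

a = μg = 0.58 × 9.8 = 5.684 m/s².
Stopping distance: v·t_r + v²/(2a) = 68 with t_r = 1.2 s and a = 5.684 m/s².
So v² + 13.642 v − 773.02 = 0.
Positive root: v = −a·t_r + √((a·t_r)² + 2a·d) = −6.821 + √(46.526 + 773.02) = 21.8067 m/s.
21.8067 m/s ÷ 0.44704 = 48.780 mph.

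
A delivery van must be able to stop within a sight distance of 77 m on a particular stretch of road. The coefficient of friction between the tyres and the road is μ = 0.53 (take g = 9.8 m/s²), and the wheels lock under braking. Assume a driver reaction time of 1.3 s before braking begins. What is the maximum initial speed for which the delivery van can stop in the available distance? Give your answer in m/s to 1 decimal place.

a = μg = 0.53 × 9.8 = 5.194 m/s².
Stopping distance: v·t_r + v²/(2a) = 77 with t_r = 1.3 s and a = 5.194 m/s².
So v² + 13.504 v − 799.88 = 0.
Positive root: v = −a·t_r + √((a·t_r)² + 2a·d) = −6.752 + √(45.590 + 799.88) = 22.3250 m/s.

Maximum speed ≈ 22.3 m/s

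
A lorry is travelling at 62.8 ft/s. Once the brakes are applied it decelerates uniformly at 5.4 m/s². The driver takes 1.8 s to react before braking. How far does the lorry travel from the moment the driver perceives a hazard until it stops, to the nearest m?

62.8 ft/s × 0.3048 = 19.1414 m/s.
Reaction distance = v·t_r = 19.1414 × 1.8 = 34.455 m.
Braking distance = v²/(2a) = 19.1414² / (2 × 5.400) = 366.393 / 10.800 = 33.925 m.
Total = 34.455 + 33.925 = 68.380 m.

Total stopping distance ≈ 68 m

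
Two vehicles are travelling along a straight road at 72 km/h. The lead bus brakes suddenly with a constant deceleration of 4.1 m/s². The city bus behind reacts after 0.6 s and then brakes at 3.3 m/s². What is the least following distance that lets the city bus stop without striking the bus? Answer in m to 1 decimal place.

Minimum gap ≈ 23.8 m

72 km/h ÷ 3.6 = 20.0000 m/s.
Leader travels v²/(2a_L) = 400.000 / 8.200 = 48.780 m before stopping.
Follower covers v·t_r = 20.0000 × 0.6 = 12.000 m while reacting, then v²/(2a_F) = 400.000 / 6.600 = 60.606 m while braking, for a total of 12.000 + 60.606 = 72.606 m.
Since a_F ≤ a_L and the follower starts braking later, the follower is never slower than the leader, so the closest approach is when both have stopped.
Minimum gap = 72.606 − 48.780 = 23.826 m.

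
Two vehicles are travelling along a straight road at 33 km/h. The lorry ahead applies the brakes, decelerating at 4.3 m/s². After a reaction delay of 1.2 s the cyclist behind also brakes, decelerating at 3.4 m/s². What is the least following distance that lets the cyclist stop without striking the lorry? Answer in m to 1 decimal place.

Minimum gap ≈ 13.6 m

33 km/h ÷ 3.6 = 9.1667 m/s.
Leader travels v²/(2a_L) = 84.028 / 8.600 = 9.771 m before stopping.
Follower covers v·t_r = 9.1667 × 1.2 = 11.000 m while reacting, then v²/(2a_F) = 84.028 / 6.800 = 12.357 m while braking, for a total of 11.000 + 12.357 = 23.357 m.
Since a_F ≤ a_L and the follower starts braking later, the follower is never slower than the leader, so the closest approach is when both have stopped.
Minimum gap = 23.357 − 9.771 = 13.586 m.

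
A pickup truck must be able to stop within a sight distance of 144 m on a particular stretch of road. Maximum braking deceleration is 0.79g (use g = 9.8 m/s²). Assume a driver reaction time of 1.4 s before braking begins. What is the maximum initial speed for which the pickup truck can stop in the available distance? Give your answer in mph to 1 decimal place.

Maximum speed ≈ 84.1 mph

a = 0.79 × 9.8 = 7.742 m/s².
Stopping distance: v·t_r + v²/(2a) = 144 with t_r = 1.4 s and a = 7.742 m/s².
So v² + 21.678 v − 2229.70 = 0.
Positive root: v = −a·t_r + √((a·t_r)² + 2a·d) = −10.839 + √(117.484 + 2229.70) = 37.6087 m/s.
37.6087 m/s ÷ 0.44704 = 84.128 mph.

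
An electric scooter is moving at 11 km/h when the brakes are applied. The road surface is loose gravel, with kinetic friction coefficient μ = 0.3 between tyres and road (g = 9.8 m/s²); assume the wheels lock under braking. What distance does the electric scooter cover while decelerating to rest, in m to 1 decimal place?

Braking distance ≈ 1.6 m

11 km/h ÷ 3.6 = 3.0556 m/s.
a = μg = 0.3 × 9.8 = 2.940 m/s².
Braking distance = v²/(2a) = 3.0556² / (2 × 2.940) = 9.337 / 5.880 = 1.588 m.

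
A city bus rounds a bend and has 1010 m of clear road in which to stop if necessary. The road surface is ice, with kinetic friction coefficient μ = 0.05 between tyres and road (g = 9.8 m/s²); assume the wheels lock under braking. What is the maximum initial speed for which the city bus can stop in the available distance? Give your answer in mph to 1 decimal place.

a = μg = 0.05 × 9.8 = 0.490 m/s².
v²/(2a) = d ⇒ v = √(2 × 0.490 × 1010) = √989.80 = 31.4611 m/s.
31.4611 m/s ÷ 0.44704 = 70.376 mph.

Maximum speed ≈ 70.4 mph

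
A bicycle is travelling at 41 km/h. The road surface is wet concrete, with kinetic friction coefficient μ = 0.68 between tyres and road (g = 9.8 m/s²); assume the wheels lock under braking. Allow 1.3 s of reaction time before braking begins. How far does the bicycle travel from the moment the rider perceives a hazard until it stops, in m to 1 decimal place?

Total stopping distance ≈ 24.5 m

41 km/h ÷ 3.6 = 11.3889 m/s.
a = μg = 0.68 × 9.8 = 6.664 m/s².
Reaction distance = v·t_r = 11.3889 × 1.3 = 14.806 m.
Braking distance = v²/(2a) = 11.3889² / (2 × 6.664) = 129.707 / 13.328 = 9.732 m.
Total = 14.806 + 9.732 = 24.538 m.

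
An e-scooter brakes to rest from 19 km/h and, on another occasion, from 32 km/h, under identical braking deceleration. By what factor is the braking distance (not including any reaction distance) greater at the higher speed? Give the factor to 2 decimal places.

Braking distance d = v²/(2a), so with a fixed, d ∝ v².
Factor = (32/19)² = 1.6842² = 2.8365.

Factor ≈ 2.84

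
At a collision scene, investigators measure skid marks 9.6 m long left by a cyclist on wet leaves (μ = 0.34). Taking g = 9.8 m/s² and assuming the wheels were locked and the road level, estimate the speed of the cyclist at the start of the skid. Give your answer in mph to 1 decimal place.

Initial speed ≈ 17.9 mph

Deceleration a = μg = 0.34 × 9.8 = 3.332 m/s².
v = √(2a·d) = √(2 × 3.332 × 9.6) = √63.974 = 7.9984 m/s.
= 7.9984 ÷ 0.44704 = 17.892 mph.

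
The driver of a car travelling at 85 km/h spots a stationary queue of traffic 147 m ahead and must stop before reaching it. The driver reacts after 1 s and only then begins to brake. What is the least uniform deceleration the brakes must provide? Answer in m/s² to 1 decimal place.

Required deceleration ≈ 2.3 m/s²

85 km/h ÷ 3.6 = 23.6111 m/s.
Distance covered during reaction = 23.6111 × 1 = 23.611 m.
Distance available for braking: 147 − 23.611 = 123.389 m.
v² = 2a·d ⇒ a = v²/(2d) = 23.6111² / (2 × 123.389) = 557.484 / 246.778 = 2.2591 m/s².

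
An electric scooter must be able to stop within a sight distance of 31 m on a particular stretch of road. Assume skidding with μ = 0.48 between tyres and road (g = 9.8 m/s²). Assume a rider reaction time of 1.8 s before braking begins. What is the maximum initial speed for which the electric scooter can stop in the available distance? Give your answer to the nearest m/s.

Maximum speed ≈ 11 m/s

a = μg = 0.48 × 9.8 = 4.704 m/s².
Stopping distance: v·t_r + v²/(2a) = 31 with t_r = 1.8 s and a = 4.704 m/s².
So v² + 16.934 v − 291.65 = 0.
Positive root: v = −a·t_r + √((a·t_r)² + 2a·d) = −8.467 + √(71.690 + 291.65) = 10.5945 m/s.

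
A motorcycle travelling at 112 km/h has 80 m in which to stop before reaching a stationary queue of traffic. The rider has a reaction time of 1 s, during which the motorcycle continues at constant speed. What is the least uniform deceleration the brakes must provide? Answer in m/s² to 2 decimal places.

112 km/h ÷ 3.6 = 31.1111 m/s.
Distance covered during reaction = 31.1111 × 1 = 31.111 m.
Distance available for braking: 80 − 31.111 = 48.889 m.
v² = 2a·d ⇒ a = v²/(2d) = 31.1111² / (2 × 48.889) = 967.901 / 97.778 = 9.8990 m/s².

Required deceleration ≈ 9.90 m/s²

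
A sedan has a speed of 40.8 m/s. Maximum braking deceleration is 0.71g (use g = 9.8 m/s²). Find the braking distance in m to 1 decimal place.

a = 0.71 × 9.8 = 6.958 m/s².
Braking distance = v²/(2a) = 40.8000² / (2 × 6.958) = 1664.640 / 13.916 = 119.621 m.

Braking distance ≈ 119.6 m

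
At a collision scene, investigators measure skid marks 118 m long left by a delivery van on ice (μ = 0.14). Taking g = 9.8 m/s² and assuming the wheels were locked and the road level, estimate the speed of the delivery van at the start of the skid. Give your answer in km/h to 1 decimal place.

Deceleration a = μg = 0.14 × 9.8 = 1.372 m/s².
v = √(2a·d) = √(2 × 1.372 × 118) = √323.792 = 17.9942 m/s.
= 17.9942 × 3.6 = 64.779 km/h.

Initial speed ≈ 64.8 km/h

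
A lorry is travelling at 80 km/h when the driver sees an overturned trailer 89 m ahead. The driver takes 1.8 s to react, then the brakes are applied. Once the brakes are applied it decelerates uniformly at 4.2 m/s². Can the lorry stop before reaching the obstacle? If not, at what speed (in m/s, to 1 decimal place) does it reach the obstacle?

80 km/h ÷ 3.6 = 22.2222 m/s.
Reaction distance = 22.2222 × 1.8 = 40.000 m.
Braking distance needed to stop: v²/(2a) = 493.826 / 8.400 = 58.789 m, so total needed = 40.000 + 58.789 = 98.789 m > 89 m — it cannot stop.
Distance remaining when braking begins: 89 − 40.000 = 49.000 m.
v² = v₀² − 2a·d = 493.826 − 2 × 4.200 × 49.000 = 82.226 m²/s².
v = √82.226 = 9.068 m/s.

No — it strikes the obstacle at 9.1 m/s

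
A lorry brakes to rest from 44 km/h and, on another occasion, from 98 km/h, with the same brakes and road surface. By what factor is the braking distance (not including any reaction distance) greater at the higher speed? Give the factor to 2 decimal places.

Braking distance d = v²/(2a), so with a fixed, d ∝ v².
Factor = (98/44)² = 2.2273² = 4.9609.

Factor ≈ 4.96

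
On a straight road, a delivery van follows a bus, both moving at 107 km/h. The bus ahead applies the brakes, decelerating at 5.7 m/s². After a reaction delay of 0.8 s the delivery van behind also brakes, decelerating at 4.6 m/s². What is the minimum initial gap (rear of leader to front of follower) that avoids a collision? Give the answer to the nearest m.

107 km/h ÷ 3.6 = 29.7222 m/s.
Leader travels v²/(2a_L) = 883.409 / 11.400 = 77.492 m before stopping.
Follower covers v·t_r = 29.7222 × 0.8 = 23.778 m while reacting, then v²/(2a_F) = 883.409 / 9.200 = 96.023 m while braking, for a total of 23.778 + 96.023 = 119.801 m.
Since a_F ≤ a_L and the follower starts braking later, the follower is never slower than the leader, so the closest approach is when both have stopped.
Minimum gap = 119.801 − 77.492 = 42.309 m.

Minimum gap ≈ 42 m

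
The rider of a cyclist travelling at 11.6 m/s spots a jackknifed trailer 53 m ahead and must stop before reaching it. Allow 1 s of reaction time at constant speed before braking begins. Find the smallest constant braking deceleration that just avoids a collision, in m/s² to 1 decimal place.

Distance covered during reaction = 11.6000 × 1 = 11.600 m.
Distance available for braking: 53 − 11.600 = 41.400 m.
v² = 2a·d ⇒ a = v²/(2d) = 11.6000² / (2 × 41.400) = 134.560 / 82.800 = 1.6251 m/s².

Required deceleration ≈ 1.6 m/s²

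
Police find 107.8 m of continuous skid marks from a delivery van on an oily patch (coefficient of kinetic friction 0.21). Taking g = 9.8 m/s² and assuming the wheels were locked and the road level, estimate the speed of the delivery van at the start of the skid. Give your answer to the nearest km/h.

Initial speed ≈ 76 km/h

Deceleration a = μg = 0.21 × 9.8 = 2.058 m/s².
v = √(2a·d) = √(2 × 2.058 × 107.8) = √443.705 = 21.0643 m/s.
= 21.0643 × 3.6 = 75.831 km/h.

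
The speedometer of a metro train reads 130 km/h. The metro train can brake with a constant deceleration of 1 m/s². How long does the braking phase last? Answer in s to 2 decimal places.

130 km/h ÷ 3.6 = 36.1111 m/s.
Braking time = v/a = 36.1111 / 1.000 = 36.111 s.

Braking time ≈ 36.11 s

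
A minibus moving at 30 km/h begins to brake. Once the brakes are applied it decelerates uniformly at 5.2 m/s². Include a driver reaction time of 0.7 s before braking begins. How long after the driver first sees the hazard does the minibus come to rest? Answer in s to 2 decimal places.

30 km/h ÷ 3.6 = 8.3333 m/s.
Braking time = v/a = 8.3333 / 5.200 = 1.603 s.
Total = 0.7 + 1.603 = 2.303 s.

Total time ≈ 2.30 s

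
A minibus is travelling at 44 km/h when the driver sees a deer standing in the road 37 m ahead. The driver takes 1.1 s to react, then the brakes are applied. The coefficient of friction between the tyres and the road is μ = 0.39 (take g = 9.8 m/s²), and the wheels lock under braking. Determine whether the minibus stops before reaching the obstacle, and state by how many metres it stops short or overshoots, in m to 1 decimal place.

44 km/h ÷ 3.6 = 12.2222 m/s.
a = μg = 0.39 × 9.8 = 3.822 m/s².
Reaction distance = 12.2222 × 1.1 = 13.444 m.
Braking distance = v²/(2a) = 149.382 / 7.644 = 19.542 m.
Total stopping distance = 13.444 + 19.542 = 32.986 m, vs 37 m available — it stops with 37 − 32.986 = 4.014 m to spare.

Yes — it stops 4.0 m short of the obstacle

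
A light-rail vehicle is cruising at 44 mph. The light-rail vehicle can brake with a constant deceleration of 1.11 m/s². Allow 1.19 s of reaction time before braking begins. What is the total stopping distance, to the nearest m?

44 mph × 0.44704 = 19.6698 m/s.
Reaction distance = v·t_r = 19.6698 × 1.19 = 23.407 m.
Braking distance = v²/(2a) = 19.6698² / (2 × 1.110) = 386.901 / 2.220 = 174.280 m.
Total = 23.407 + 174.280 = 197.687 m.

Total stopping distance ≈ 198 m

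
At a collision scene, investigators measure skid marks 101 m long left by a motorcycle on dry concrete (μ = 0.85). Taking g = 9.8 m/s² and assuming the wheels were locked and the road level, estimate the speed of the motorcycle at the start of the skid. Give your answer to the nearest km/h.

Deceleration a = μg = 0.85 × 9.8 = 8.330 m/s².
v = √(2a·d) = √(2 × 8.330 × 101) = √1682.660 = 41.0202 m/s.
= 41.0202 × 3.6 = 147.673 km/h.

Initial speed ≈ 148 km/h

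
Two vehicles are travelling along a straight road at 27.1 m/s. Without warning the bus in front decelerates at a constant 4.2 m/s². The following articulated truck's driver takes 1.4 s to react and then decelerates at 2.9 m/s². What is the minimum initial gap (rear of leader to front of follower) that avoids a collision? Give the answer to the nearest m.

Leader travels v²/(2a_L) = 734.410 / 8.400 = 87.430 m before stopping.
Follower covers v·t_r = 27.1000 × 1.4 = 37.940 m while reacting, then v²/(2a_F) = 734.410 / 5.800 = 126.622 m while braking, for a total of 37.940 + 126.622 = 164.562 m.
Since a_F ≤ a_L and the follower starts braking later, the follower is never slower than the leader, so the closest approach is when both have stopped.
Minimum gap = 164.562 − 87.430 = 77.132 m.

Minimum gap ≈ 77 m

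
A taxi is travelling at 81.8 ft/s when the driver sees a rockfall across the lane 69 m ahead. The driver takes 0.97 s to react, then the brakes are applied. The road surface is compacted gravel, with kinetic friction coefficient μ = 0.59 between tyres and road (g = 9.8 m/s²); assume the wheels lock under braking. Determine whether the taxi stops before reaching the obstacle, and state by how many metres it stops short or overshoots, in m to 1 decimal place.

No — it overshoots by 8.9 m

81.8 ft/s × 0.3048 = 24.9326 m/s.
a = μg = 0.59 × 9.8 = 5.782 m/s².
Reaction distance = 24.9326 × 0.97 = 24.185 m.
Braking distance = v²/(2a) = 621.635 / 11.564 = 53.756 m.
Total stopping distance = 24.185 + 53.756 = 77.941 m, vs 69 m available — it cannot stop in time and overshoots by 77.941 − 69 = 8.941 m.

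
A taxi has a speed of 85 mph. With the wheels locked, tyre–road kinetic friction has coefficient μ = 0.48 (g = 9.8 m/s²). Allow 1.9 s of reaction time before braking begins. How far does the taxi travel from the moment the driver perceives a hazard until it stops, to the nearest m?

Total stopping distance ≈ 226 m

85 mph × 0.44704 = 37.9984 m/s.
a = μg = 0.48 × 9.8 = 4.704 m/s².
Reaction distance = v·t_r = 37.9984 × 1.9 = 72.197 m.
Braking distance = v²/(2a) = 37.9984² / (2 × 4.704) = 1443.878 / 9.408 = 153.473 m.
Total = 72.197 + 153.473 = 225.670 m.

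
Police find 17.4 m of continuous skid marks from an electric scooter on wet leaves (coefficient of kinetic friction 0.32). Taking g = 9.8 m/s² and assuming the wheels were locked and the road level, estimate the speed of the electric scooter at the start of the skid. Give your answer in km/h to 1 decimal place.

Initial speed ≈ 37.6 km/h

Deceleration a = μg = 0.32 × 9.8 = 3.136 m/s².
v = √(2a·d) = √(2 × 3.136 × 17.4) = √109.133 = 10.4467 m/s.
= 10.4467 × 3.6 = 37.608 km/h.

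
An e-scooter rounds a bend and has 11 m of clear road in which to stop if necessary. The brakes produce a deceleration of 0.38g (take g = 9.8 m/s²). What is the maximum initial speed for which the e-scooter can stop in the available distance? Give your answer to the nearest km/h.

a = 0.38 × 9.8 = 3.724 m/s².
v²/(2a) = d ⇒ v = √(2 × 3.724 × 11) = √81.93 = 9.0515 m/s.
9.0515 m/s × 3.6 = 32.585 km/h.

Maximum speed ≈ 33 km/h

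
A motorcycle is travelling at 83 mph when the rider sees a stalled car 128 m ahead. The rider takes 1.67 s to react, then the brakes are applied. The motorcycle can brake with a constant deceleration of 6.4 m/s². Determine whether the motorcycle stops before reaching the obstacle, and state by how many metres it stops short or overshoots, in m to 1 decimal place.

83 mph × 0.44704 = 37.1043 m/s.
Reaction distance = 37.1043 × 1.67 = 61.964 m.
Braking distance = v²/(2a) = 1376.729 / 12.800 = 107.557 m.
Total stopping distance = 61.964 + 107.557 = 169.521 m, vs 128 m available — it cannot stop in time and overshoots by 169.521 − 128 = 41.521 m.

No — it overshoots by 41.5 m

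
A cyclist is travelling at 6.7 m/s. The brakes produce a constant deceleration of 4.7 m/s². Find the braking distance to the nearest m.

Braking distance = v²/(2a) = 6.7000² / (2 × 4.700) = 44.890 / 9.400 = 4.776 m.

Braking distance ≈ 5 m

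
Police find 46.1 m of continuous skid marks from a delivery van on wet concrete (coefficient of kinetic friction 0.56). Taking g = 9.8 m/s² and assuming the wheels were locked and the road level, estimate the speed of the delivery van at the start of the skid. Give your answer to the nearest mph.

Initial speed ≈ 50 mph

Deceleration a = μg = 0.56 × 9.8 = 5.488 m/s².
v = √(2a·d) = √(2 × 5.488 × 46.1) = √505.994 = 22.4943 m/s.
= 22.4943 ÷ 0.44704 = 50.318 mph.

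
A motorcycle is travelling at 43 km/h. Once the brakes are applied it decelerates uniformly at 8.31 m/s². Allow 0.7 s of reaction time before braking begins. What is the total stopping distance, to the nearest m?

43 km/h ÷ 3.6 = 11.9444 m/s.
Reaction distance = v·t_r = 11.9444 × 0.7 = 8.361 m.
Braking distance = v²/(2a) = 11.9444² / (2 × 8.310) = 142.669 / 16.620 = 8.584 m.
Total = 8.361 + 8.584 = 16.945 m.

Total stopping distance ≈ 17 m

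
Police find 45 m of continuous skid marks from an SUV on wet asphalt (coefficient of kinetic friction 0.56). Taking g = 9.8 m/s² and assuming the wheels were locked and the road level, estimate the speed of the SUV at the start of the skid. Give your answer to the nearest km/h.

Deceleration a = μg = 0.56 × 9.8 = 5.488 m/s².
v = √(2a·d) = √(2 × 5.488 × 45) = √493.920 = 22.2243 m/s.
= 22.2243 × 3.6 = 80.007 km/h.

Initial speed ≈ 80 km/h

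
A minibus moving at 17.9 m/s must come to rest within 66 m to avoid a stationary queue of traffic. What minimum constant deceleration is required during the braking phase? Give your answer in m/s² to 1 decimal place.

v² = 2a·d ⇒ a = v²/(2d) = 17.9000² / (2 × 66.000) = 320.410 / 132.000 = 2.4273 m/s².

Required deceleration ≈ 2.4 m/s²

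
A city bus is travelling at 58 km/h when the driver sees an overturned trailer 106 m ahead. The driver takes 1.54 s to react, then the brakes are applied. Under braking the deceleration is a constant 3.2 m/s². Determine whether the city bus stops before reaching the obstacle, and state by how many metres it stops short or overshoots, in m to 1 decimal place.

Yes — it stops 40.6 m short of the obstacle

58 km/h ÷ 3.6 = 16.1111 m/s.
Reaction distance = 16.1111 × 1.54 = 24.811 m.
Braking distance = v²/(2a) = 259.568 / 6.400 = 40.557 m.
Total stopping distance = 24.811 + 40.557 = 65.368 m, vs 106 m available — it stops with 106 − 65.368 = 40.632 m to spare.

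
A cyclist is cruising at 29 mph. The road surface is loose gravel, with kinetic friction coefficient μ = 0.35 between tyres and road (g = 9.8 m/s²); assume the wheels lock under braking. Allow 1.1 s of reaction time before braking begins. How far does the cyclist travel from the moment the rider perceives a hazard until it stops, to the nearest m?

Total stopping distance ≈ 39 m

29 mph × 0.44704 = 12.9642 m/s.
a = μg = 0.35 × 9.8 = 3.430 m/s².
Reaction distance = v·t_r = 12.9642 × 1.1 = 14.261 m.
Braking distance = v²/(2a) = 12.9642² / (2 × 3.430) = 168.070 / 6.860 = 24.500 m.
Total = 14.261 + 24.500 = 38.761 m.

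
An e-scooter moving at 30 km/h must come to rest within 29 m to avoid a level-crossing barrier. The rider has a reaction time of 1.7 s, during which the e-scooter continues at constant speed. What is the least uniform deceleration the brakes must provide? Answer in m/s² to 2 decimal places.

Required deceleration ≈ 2.34 m/s²

30 km/h ÷ 3.6 = 8.3333 m/s.
Distance covered during reaction = 8.3333 × 1.7 = 14.167 m.
Distance available for braking: 29 − 14.167 = 14.833 m.
v² = 2a·d ⇒ a = v²/(2d) = 8.3333² / (2 × 14.833) = 69.444 / 29.666 = 2.3409 m/s².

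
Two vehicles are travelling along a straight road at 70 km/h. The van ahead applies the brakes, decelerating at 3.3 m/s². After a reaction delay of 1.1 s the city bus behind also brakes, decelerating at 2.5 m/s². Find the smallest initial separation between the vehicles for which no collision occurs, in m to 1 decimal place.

70 km/h ÷ 3.6 = 19.4444 m/s.
Leader travels v²/(2a_L) = 378.085 / 6.600 = 57.286 m before stopping.
Follower covers v·t_r = 19.4444 × 1.1 = 21.389 m while reacting, then v²/(2a_F) = 378.085 / 5.000 = 75.617 m while braking, for a total of 21.389 + 75.617 = 97.006 m.
Since a_F ≤ a_L and the follower starts braking later, the follower is never slower than the leader, so the closest approach is when both have stopped.
Minimum gap = 97.006 − 57.286 = 39.720 m.

Minimum gap ≈ 39.7 m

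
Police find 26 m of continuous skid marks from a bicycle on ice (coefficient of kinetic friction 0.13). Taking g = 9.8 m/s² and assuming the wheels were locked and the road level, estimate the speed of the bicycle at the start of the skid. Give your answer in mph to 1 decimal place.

Deceleration a = μg = 0.13 × 9.8 = 1.274 m/s².
v = √(2a·d) = √(2 × 1.274 × 26) = √66.248 = 8.1393 m/s.
= 8.1393 ÷ 0.44704 = 18.207 mph.

Initial speed ≈ 18.2 mph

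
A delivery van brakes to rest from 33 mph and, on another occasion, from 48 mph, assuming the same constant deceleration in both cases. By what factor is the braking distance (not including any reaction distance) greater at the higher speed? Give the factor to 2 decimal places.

Factor ≈ 2.12

Braking distance d = v²/(2a), so with a fixed, d ∝ v².
Factor = (48/33)² = 1.4545² = 2.1156.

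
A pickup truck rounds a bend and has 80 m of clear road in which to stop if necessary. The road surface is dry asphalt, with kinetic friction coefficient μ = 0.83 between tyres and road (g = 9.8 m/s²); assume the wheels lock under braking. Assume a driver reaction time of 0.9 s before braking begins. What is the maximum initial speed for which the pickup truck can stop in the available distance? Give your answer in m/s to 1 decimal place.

Maximum speed ≈ 29.5 m/s

a = μg = 0.83 × 9.8 = 8.134 m/s².
Stopping distance: v·t_r + v²/(2a) = 80 with t_r = 0.9 s and a = 8.134 m/s².
So v² + 14.641 v − 1301.44 = 0.
Positive root: v = −a·t_r + √((a·t_r)² + 2a·d) = −7.321 + √(53.597 + 1301.44) = 29.4898 m/s.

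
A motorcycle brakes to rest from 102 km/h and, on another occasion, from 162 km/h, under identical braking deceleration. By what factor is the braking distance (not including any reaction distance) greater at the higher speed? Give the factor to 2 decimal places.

Factor ≈ 2.52

Braking distance d = v²/(2a), so with a fixed, d ∝ v².
Factor = (162/102)² = 1.5882² = 2.5224.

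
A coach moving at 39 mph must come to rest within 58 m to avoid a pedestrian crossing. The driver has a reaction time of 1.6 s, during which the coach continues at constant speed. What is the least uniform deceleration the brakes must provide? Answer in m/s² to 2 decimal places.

39 mph × 0.44704 = 17.4346 m/s.
Distance covered during reaction = 17.4346 × 1.6 = 27.895 m.
Distance available for braking: 58 − 27.895 = 30.105 m.
v² = 2a·d ⇒ a = v²/(2d) = 17.4346² / (2 × 30.105) = 303.965 / 60.210 = 5.0484 m/s².

Required deceleration ≈ 5.05 m/s²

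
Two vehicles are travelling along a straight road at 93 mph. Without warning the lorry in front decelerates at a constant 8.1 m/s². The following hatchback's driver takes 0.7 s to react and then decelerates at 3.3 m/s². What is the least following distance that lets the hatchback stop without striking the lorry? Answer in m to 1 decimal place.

93 mph × 0.44704 = 41.5747 m/s.
Leader travels v²/(2a_L) = 1728.456 / 16.200 = 106.695 m before stopping.
Follower covers v·t_r = 41.5747 × 0.7 = 29.102 m while reacting, then v²/(2a_F) = 1728.456 / 6.600 = 261.887 m while braking, for a total of 29.102 + 261.887 = 290.989 m.
Since a_F ≤ a_L and the follower starts braking later, the follower is never slower than the leader, so the closest approach is when both have stopped.
Minimum gap = 290.989 − 106.695 = 184.294 m.

Minimum gap ≈ 184.3 m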